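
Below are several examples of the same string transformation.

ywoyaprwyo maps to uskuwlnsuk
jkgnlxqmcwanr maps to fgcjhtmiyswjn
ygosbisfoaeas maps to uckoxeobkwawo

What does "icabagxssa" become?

eywxwctoow

Looking at the pairs, the operation is to shift every letter 4 places backward in the alphabet (wrapping around).
For "icabagxssa" the result is "eywxwctoow".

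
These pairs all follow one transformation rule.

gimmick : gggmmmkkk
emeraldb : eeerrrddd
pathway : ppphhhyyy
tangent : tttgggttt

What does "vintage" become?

Looking at the pairs, the operation is to keep one character in every 3, starting at position 1 (positions 1st, 4th, 7th, ...), then repeat every character 3 times.
For "vintage", step one produces "vte"; step two turns that into "vvvttteee".

vvvttteee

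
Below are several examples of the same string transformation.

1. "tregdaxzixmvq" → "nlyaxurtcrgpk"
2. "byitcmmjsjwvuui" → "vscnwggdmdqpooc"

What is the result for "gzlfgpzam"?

In each case the input is transformed by: shift every letter 6 places backward in the alphabet (wrapping around).
Applying that to "gzlfgpzam" gives "atfzajtug".

atfzajtug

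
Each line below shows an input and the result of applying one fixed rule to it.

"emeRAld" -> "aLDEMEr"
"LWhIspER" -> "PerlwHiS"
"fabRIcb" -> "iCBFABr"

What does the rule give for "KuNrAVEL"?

Each output is the input with this applied: flip the case of every letter, then move the last 3 characters to the front (rotate right by 3).
Doing the same to "KuNrAVEL": "velkUnRa".
(Check on "emeRAld": → "EMEraLD" → "aLDEMEr" ✓)

velkUnRa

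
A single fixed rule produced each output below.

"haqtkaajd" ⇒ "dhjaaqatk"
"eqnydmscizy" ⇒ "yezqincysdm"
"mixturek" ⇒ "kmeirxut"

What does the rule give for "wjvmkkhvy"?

What's happening: reverse the string, then take characters alternately from the front and the back (1st, last, 2nd, 2nd-last, ...).
Applying that to "wjvmkkhvy" gives "ywvjhvkmk".

ywvjhvkmk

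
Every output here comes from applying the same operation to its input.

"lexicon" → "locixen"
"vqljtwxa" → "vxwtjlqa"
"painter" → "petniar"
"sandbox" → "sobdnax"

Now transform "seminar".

Each output is the input with this applied: reverse the string, then swap the first and last characters.
Working it through for "seminar": intermediate "ranimes", final "sanimer".

sanimer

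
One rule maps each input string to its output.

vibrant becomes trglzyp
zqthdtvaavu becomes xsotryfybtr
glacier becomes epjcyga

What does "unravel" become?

sjlcpty

Looking at the pairs, the operation is to take characters alternately from the front and the back (1st, last, 2nd, 2nd-last, ...), then shift every letter 2 places backward in the alphabet (wrapping around).
For "unravel", step one produces "ulnerva"; step two turns that into "sjlcpty".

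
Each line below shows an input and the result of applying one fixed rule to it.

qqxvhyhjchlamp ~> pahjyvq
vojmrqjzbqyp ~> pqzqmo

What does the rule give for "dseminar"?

rnms

What's happening: keep every other character starting from the second (positions 2nd, 4th, 6th, ...), then reverse the string.
On "dseminar": the first step gives "smnr", and the second then gives "rnms".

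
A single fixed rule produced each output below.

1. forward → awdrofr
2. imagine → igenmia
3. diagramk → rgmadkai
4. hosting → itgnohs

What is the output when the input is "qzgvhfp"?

In each case the input is transformed by: move the first 3 characters to the end (rotate left by 3), then swap each adjacent pair of characters (1↔2, 3↔4, ...).
For "qzgvhfp", step one produces "vhfpqzg"; step two turns that into "hvpfzqg".

hvpfzqg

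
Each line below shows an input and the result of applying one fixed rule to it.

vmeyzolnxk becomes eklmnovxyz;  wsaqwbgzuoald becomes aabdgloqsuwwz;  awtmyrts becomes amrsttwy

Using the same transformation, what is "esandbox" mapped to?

abdenosx

Looking at the pairs, the operation is to sort the characters into alphabetical order.
Applying that to "esandbox" gives "abdenosx".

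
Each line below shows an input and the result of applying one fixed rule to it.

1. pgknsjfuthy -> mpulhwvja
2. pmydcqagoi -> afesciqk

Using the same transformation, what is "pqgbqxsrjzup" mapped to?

idszutlbwr

What's happening: shift every letter 2 places forward in the alphabet (wrapping around), then delete the first 2 characters.
Working it through for "pqgbqxsrjzup": intermediate "rsidszutlbwr", final "idszutlbwr".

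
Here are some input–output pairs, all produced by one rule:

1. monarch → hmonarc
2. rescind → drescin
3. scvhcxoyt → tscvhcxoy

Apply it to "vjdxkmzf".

fvjdxkmz

Rule — move the last character to the front.
Doing the same to "vjdxkmzf": "fvjdxkmz".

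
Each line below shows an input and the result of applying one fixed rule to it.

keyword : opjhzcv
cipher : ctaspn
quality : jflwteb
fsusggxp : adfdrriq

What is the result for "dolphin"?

yzwasto

In each case the input is transformed by: swap the first and last characters, then shift every letter 11 places forward in the alphabet (wrapping around).
So "dolphin" becomes "yzwasto".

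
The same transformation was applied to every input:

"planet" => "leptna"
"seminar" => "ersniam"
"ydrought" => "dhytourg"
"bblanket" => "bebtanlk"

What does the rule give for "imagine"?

meiigna

Looking at the pairs, the operation is to swap each adjacent pair of characters (1↔2, 3↔4, ...), then take characters alternately from the front and the back (1st, last, 2nd, 2nd-last, ...).
Applying that to "imagine" gives "meiigna".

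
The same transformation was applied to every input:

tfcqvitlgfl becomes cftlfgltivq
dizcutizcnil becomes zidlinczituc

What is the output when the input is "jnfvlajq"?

fnjqjalv

The pattern: move the first 3 characters to the end (rotate left by 3), then reverse the string.
On "jnfvlajq": the first step gives "vlajqjnf", and the second then gives "fnjqjalv".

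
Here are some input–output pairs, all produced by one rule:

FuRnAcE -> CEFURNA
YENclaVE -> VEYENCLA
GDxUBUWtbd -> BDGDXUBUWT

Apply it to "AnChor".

The pattern: move the last 2 characters to the front (rotate right by 2), then convert every letter to uppercase.
Working it through for "AnChor": intermediate "orAnCh", final "ORANCH".

ORANCH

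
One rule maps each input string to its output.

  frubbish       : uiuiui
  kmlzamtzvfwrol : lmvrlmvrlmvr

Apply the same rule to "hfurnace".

The transformation: keep one character in every 3, starting at position 3 (positions 3rd, 6th, 9th, ...), then write the whole string 3 times in a row.
For "hfurnace", step one produces "ua"; step two turns that into "uauaua".

uauaua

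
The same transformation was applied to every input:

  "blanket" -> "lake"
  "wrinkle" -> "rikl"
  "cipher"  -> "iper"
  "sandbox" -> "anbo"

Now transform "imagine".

Rule — double every character, then keep one character in every 3, starting at position 3 (positions 3rd, 6th, 9th, ...).
Working it through for "imagine": intermediate "iimmaaggiinnee", final "main".

main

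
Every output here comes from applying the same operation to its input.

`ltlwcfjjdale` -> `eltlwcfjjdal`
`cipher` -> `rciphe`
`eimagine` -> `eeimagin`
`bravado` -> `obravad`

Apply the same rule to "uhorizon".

nuhorizo

Rule — move the last character to the front.
"uhorizon" → "nuhorizo".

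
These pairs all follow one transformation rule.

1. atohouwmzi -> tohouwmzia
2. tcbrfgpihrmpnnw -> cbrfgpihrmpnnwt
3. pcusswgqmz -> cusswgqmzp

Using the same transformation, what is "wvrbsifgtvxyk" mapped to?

vrbsifgtvxykw

The transformation: move the first character to the end.
So "wvrbsifgtvxyk" becomes "vrbsifgtvxykw".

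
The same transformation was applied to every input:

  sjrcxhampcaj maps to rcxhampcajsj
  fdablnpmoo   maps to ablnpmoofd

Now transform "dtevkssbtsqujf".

Each output is the input with this applied: move the first 2 characters to the end (rotate left by 2).
"dtevkssbtsqujf" → "evkssbtsqujfdt".

evkssbtsqujfdt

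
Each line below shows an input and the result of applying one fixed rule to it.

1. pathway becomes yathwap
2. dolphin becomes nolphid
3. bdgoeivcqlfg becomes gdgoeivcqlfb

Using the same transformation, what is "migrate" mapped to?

Rule — swap the first and last characters.
Applying that to "migrate" gives "eigratm".

eigratm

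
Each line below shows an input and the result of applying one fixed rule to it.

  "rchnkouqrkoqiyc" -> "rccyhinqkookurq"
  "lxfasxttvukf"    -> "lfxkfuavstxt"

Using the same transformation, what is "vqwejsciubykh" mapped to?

The rule is to take characters alternately from the front and the back (1st, last, 2nd, 2nd-last, ...).
Applying that to "vqwejsciubykh" gives "vhqkwyebjusic".

vhqkwyebjusic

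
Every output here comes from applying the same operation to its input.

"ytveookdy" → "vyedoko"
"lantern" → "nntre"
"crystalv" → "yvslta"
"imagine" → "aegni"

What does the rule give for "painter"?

Each output is the input with this applied: delete the first 2 characters, then take characters alternately from the front and the back (1st, last, 2nd, 2nd-last, ...).
Doing the same to "painter": "irnet".

irnet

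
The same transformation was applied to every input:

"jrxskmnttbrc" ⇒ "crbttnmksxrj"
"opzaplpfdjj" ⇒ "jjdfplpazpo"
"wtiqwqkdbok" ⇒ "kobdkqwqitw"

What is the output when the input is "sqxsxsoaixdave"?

evadxiaosxsxqs

Each output is the input with this applied: reverse the string.
For "sqxsxsoaixdave" the result is "evadxiaosxsxqs".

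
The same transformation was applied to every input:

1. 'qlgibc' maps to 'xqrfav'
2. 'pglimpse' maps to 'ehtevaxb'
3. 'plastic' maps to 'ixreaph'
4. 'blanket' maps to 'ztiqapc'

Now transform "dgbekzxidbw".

sqlsvqtzomx

The rule is to move the last 3 characters to the front (rotate right by 3), then shift every letter 11 places backward in the alphabet (wrapping around).
Applying both steps to "dgbekzxidbw": "dbwdgbekzxi", then "sqlsvqtzomx".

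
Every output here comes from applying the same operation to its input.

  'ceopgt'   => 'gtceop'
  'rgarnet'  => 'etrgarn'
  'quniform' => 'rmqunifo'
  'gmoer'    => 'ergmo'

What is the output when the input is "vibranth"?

thvibran

Looking at the pairs, the operation is to move the last 2 characters to the front (rotate right by 2).
"vibranth" → "thvibran".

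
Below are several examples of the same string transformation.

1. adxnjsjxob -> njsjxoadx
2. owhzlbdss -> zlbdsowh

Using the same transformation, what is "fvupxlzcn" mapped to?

pxlzcfvu

The rule is to delete the last character, then move the first 3 characters to the end (rotate left by 3).
Starting from "fvupxlzcn": after the first operation, "fvupxlzc"; after the second, "pxlzcfvu".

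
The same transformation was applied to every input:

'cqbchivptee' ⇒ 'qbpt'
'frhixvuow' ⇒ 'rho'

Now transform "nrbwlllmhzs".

Rule — swap each adjacent pair of characters (1↔2, 3↔4, ...), then keep one character in every 3, starting at position 1 (positions 1st, 4th, 7th, ...).
On "nrbwlllmhzs": the first step gives "rnwbllmlzhs", and the second then gives "rbmh".

rbmh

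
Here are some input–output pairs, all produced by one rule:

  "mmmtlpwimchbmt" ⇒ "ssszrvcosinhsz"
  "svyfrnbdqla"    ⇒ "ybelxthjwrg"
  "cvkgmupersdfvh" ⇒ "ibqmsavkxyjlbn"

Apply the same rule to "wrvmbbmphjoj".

cxbshhsvnpup

What's happening: shift every letter 6 places forward in the alphabet (wrapping around).
"wrvmbbmphjoj" → "cxbshhsvnpup".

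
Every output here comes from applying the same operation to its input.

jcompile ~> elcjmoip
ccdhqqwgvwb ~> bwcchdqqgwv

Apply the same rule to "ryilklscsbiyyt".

Each output is the input with this applied: move the last 2 characters to the front (rotate right by 2), then swap each adjacent pair of characters (1↔2, 3↔4, ...).
On "ryilklscsbiyyt": the first step gives "ytryilklscsbiy", and the second then gives "tyyrlilkcsbsyi".
(Check on "ccdhqqwgvwb": → "wbccdhqqwgv" → "bwcchdqqgwv" ✓)

tyyrlilkcsbsyi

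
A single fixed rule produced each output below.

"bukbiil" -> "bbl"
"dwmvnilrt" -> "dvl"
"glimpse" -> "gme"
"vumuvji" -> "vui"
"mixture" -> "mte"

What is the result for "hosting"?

htg

What's happening: keep one character in every 3, starting at position 1 (positions 1st, 4th, 7th, ...).
Applying that to "hosting" gives "htg".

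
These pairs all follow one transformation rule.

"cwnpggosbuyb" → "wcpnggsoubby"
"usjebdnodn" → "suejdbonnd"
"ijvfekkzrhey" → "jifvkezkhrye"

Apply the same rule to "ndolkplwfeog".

dnlopkwlefgo

The transformation: swap each adjacent pair of characters (1↔2, 3↔4, ...).
Doing the same to "ndolkplwfeog": "dnlopkwlefgo".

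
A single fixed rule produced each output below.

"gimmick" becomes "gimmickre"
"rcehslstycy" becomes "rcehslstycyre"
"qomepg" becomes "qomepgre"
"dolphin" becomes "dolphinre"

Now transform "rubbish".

Rule — append "re".
For "rubbish" the result is "rubbishre".

rubbishre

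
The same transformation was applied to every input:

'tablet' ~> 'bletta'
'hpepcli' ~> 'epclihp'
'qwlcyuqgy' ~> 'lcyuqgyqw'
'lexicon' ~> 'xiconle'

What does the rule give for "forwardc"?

rwardcfo

Rule — move the first 2 characters to the end (rotate left by 2).
Doing the same to "forwardc": "rwardcfo".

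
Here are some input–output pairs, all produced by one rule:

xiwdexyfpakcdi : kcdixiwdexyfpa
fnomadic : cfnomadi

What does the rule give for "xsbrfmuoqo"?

qoxsbrfmuo

The rule is to swap the front and back halves of the string, then move the first 3 characters to the end (rotate left by 3).
"xsbrfmuoqo" → "qoxsbrfmuo".
(Check on "xiwdexyfpakcdi": → "fpakcdixiwdexy" → "kcdixiwdexyfpa" ✓)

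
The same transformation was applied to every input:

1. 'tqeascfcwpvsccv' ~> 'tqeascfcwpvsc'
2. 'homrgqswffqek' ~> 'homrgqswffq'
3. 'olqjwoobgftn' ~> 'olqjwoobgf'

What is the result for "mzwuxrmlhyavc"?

Each output is the input with this applied: delete the last 2 characters.
"mzwuxrmlhyavc" → "mzwuxrmlhya".

mzwuxrmlhya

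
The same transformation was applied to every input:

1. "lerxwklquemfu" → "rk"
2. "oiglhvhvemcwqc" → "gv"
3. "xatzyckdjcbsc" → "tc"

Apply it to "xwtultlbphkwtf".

tt

The rule is to keep one character in every 3, starting at position 3 (positions 3rd, 6th, 9th, ...), then delete the last 2 characters.
On "xwtultlbphkwtf": the first step gives "ttpw", and the second then gives "tt".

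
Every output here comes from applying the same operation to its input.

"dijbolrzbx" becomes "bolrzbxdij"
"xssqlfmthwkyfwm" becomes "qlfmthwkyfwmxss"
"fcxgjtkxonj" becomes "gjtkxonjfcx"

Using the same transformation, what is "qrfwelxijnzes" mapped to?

What's happening: move the first 3 characters to the end (rotate left by 3).
So "qrfwelxijnzes" becomes "welxijnzesqrf".

welxijnzesqrf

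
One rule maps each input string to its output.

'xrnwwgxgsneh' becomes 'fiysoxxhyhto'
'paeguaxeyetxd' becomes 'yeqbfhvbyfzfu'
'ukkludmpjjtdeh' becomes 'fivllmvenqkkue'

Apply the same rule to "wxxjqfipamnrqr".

rsxyykrgjqbnos

Rule — shift every letter 1 place forward in the alphabet (wrapping around), then move the last 2 characters to the front (rotate right by 2).
"wxxjqfipamnrqr" → "xyykrgjqbnosrs" → "rsxyykrgjqbnos".
(Check on "xrnwwgxgsneh": → "ysoxxhyhtofi" → "fiysoxxhyhto" ✓)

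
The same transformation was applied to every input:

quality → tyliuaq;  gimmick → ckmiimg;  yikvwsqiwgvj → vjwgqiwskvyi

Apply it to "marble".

The pattern: reverse the string, then swap each adjacent pair of characters (1↔2, 3↔4, ...).
Applying that to "marble" gives "lerbma".

lerbma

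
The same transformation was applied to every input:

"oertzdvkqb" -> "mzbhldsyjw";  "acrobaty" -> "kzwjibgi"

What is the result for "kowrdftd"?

The transformation: shift every letter 8 places forward in the alphabet (wrapping around), then move the first character to the end.
On "kowrdftd": the first step gives "swezlnbl", and the second then gives "wezlnbls".

wezlnbls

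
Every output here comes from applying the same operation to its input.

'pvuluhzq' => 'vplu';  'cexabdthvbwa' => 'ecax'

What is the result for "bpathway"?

pbta

In each case the input is transformed by: swap each adjacent pair of characters (1↔2, 3↔4, ...), then keep only the first 4 characters.
On "bpathway": the first step gives "pbtawhya", and the second then gives "pbta".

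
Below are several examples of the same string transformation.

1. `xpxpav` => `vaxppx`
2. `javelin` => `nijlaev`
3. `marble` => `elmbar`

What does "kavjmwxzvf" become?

What's happening: move the last character to the front, then take characters alternately from the front and the back (1st, last, 2nd, 2nd-last, ...).
Applying both steps to "kavjmwxzvf": "fkavjmwxzv", then "fvkzaxvwjm".

fvkzaxvwjm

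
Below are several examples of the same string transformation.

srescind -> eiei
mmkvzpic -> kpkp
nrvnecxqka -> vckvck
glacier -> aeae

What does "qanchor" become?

Each output is the input with this applied: keep one character in every 3, starting at position 3 (positions 3rd, 6th, 9th, ...), then write the whole string twice.
"qanchor" → "no" → "nono".

nono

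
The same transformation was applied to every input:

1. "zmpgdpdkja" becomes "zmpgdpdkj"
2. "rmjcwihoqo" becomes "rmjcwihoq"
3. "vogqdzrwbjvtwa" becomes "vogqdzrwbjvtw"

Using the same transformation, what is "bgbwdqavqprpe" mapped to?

bgbwdqavqprp

In each case the input is transformed by: delete the last character.
For "bgbwdqavqprpe" the result is "bgbwdqavqprp".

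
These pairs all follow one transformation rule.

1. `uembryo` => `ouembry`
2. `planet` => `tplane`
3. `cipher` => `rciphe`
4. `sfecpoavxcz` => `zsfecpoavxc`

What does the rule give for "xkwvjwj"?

The pattern: move the last character to the front.
"xkwvjwj" → "jxkwvjw".

jxkwvjw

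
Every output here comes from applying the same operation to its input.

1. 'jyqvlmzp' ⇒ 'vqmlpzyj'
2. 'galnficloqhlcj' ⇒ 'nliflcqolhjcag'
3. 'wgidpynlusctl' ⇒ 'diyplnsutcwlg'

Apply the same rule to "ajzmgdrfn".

mzdgfranj

The transformation: move the first 2 characters to the end (rotate left by 2), then swap each adjacent pair of characters (1↔2, 3↔4, ...).
Starting from "ajzmgdrfn": after the first operation, "zmgdrfnaj"; after the second, "mzdgfranj".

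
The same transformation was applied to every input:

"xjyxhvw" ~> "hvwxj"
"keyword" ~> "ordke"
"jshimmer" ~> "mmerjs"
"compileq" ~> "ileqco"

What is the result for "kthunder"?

Each output is the input with this applied: move the first 2 characters to the end (rotate left by 2), then delete the first 2 characters.
Starting from "kthunder": after the first operation, "hunderkt"; after the second, "nderkt".
(Check on "keyword": → "ywordke" → "ordke" ✓)

nderkt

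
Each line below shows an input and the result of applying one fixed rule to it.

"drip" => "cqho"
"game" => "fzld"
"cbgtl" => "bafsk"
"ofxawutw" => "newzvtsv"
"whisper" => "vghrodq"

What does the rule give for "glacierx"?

The rule is to shift every letter 1 place backward in the alphabet (wrapping around).
So "glacierx" becomes "fkzbhdqw".

fkzbhdqw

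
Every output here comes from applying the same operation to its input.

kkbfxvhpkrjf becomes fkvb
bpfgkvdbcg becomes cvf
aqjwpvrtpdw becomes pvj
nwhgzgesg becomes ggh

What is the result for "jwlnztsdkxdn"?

What's happening: keep one character in every 3, starting at position 3 (positions 3rd, 6th, 9th, ...), then reverse the string.
On "jwlnztsdkxdn": the first step gives "ltkn", and the second then gives "nktl".

nktl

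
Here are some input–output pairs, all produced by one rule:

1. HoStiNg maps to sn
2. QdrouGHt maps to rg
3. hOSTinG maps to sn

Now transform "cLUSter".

The rule is to keep one character in every 3, starting at position 3 (positions 3rd, 6th, 9th, ...), then convert every letter to lowercase.
Doing the same to "cLUSter": "ue".

ue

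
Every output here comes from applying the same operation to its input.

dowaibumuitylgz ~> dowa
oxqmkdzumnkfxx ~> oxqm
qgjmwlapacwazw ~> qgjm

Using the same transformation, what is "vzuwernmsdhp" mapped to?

vzuw

The rule is to keep only the first 4 characters.
So "vzuwernmsdhp" becomes "vzuw".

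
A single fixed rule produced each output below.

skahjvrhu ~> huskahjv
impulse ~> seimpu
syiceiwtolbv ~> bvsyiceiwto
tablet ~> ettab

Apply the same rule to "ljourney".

Rule — move the last 2 characters to the front (rotate right by 2), then delete the last character.
On "ljourney": the first step gives "eyljourn", and the second then gives "eyljour".

eyljour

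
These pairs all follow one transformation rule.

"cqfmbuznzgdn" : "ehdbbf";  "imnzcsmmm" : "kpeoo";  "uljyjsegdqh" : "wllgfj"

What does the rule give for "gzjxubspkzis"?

Rule — keep every other character starting from the first (positions 1st, 3rd, 5th, ...), then shift every letter 2 places forward in the alphabet (wrapping around).
On "gzjxubspkzis": the first step gives "gjuski", and the second then gives "ilwumk".

ilwumk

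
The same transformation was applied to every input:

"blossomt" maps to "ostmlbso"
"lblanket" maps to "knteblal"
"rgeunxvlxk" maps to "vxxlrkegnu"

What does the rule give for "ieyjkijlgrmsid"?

glmrisidyekjji

Rule — swap the front and back halves of the string, then swap each adjacent pair of characters (1↔2, 3↔4, ...).
Working it through for "ieyjkijlgrmsid": intermediate "lgrmsidieyjkij", final "glmrisidyekjji".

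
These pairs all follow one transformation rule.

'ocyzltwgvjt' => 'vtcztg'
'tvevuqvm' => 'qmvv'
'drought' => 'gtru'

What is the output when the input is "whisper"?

prhs

Looking at the pairs, the operation is to move the last 3 characters to the front (rotate right by 3), then keep every other character starting from the first (positions 1st, 3rd, 5th, ...).
Working it through for "whisper": intermediate "perwhis", final "prhs".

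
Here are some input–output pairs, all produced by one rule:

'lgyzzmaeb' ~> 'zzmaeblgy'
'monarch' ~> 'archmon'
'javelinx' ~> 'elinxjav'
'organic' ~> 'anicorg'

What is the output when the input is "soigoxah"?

goxahsoi

Looking at the pairs, the operation is to move the first 3 characters to the end (rotate left by 3).
"soigoxah" → "goxahsoi".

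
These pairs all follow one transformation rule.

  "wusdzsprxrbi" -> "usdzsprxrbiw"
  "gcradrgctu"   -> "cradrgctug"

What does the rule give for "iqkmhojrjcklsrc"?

The transformation: move the first character to the end.
Applying that to "iqkmhojrjcklsrc" gives "qkmhojrjcklsrci".

qkmhojrjcklsrci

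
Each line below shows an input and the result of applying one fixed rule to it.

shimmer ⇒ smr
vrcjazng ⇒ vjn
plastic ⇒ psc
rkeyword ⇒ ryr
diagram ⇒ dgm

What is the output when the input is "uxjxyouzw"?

The pattern: keep one character in every 3, starting at position 1 (positions 1st, 4th, 7th, ...).
For "uxjxyouzw" the result is "uxu".

uxu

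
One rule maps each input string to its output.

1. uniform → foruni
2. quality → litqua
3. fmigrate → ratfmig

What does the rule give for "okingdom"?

In each case the input is transformed by: delete the last character, then move the last 3 characters to the front (rotate right by 3).
Starting from "okingdom": after the first operation, "okingdo"; after the second, "gdookin".
(Check on "uniform": → "unifor" → "foruni" ✓)

gdookin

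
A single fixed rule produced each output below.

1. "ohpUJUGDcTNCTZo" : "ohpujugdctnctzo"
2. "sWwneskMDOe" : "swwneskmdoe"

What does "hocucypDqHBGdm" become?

Each output is the input with this applied: convert every letter to lowercase.
Doing the same to "hocucypDqHBGdm": "hocucypdqhbgdm".

hocucypdqhbgdm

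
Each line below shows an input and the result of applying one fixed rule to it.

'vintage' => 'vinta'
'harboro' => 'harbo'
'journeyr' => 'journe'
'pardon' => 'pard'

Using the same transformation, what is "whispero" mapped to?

The transformation: delete the last 2 characters.
For "whispero" the result is "whispe".

whispe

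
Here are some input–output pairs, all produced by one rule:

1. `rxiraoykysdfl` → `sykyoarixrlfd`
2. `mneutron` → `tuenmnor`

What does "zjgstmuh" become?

tsgjzhum

The pattern: move the last 3 characters to the front (rotate right by 3), then reverse the string.
For "zjgstmuh", step one produces "muhzjgst"; step two turns that into "tsgjzhum".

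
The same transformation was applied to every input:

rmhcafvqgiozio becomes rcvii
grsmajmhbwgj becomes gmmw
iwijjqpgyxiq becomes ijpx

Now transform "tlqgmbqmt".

Looking at the pairs, the operation is to keep one character in every 3, starting at position 1 (positions 1st, 4th, 7th, ...).
For "tlqgmbqmt" the result is "tgq".

tgq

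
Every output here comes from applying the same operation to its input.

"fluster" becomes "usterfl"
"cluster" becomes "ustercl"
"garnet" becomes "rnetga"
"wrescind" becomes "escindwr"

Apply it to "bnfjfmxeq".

Rule — move the first 2 characters to the end (rotate left by 2).
"bnfjfmxeq" → "fjfmxeqbn".

fjfmxeqbn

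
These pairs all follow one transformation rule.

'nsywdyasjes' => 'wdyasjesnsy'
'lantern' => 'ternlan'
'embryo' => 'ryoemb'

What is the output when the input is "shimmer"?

mmershi

The transformation: move the first 3 characters to the end (rotate left by 3).
Doing the same to "shimmer": "mmershi".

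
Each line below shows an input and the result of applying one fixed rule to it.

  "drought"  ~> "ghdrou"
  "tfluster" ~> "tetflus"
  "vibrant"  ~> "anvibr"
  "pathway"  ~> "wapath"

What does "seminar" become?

nasemi

The rule is to delete the last character, then move the last 2 characters to the front (rotate right by 2).
Working it through for "seminar": intermediate "semina", final "nasemi".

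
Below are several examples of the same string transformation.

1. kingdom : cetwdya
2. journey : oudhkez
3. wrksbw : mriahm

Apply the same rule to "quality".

ojybqkg

Each output is the input with this applied: shift every letter 10 places backward in the alphabet (wrapping around), then reverse the string.
"quality" → "gkqbyjo" → "ojybqkg".
(Check on "kingdom": → "aydwtec" → "cetwdya" ✓)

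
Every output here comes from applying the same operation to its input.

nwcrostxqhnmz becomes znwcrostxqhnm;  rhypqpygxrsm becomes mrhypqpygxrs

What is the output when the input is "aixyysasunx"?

xaixyysasun

Each output is the input with this applied: move the last character to the front.
So "aixyysasunx" becomes "xaixyysasun".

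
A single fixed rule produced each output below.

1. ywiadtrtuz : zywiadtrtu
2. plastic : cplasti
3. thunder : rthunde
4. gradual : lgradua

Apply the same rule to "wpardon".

Rule — move the last character to the front.
Applying that to "wpardon" gives "nwpardo".

nwpardo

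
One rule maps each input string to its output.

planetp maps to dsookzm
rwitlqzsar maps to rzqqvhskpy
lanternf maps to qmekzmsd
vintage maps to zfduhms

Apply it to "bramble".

The rule is to shift every letter 1 place backward in the alphabet (wrapping around), then move the last 3 characters to the front (rotate right by 3).
For "bramble", step one produces "aqzlakd"; step two turns that into "akdaqzl".
(Check on "lanternf": → "kzmsdqme" → "qmekzmsd" ✓)

akdaqzl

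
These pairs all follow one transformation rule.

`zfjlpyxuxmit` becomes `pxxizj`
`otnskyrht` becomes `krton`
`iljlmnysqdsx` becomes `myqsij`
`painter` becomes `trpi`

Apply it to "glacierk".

irga

The pattern: keep every other character starting from the first (positions 1st, 3rd, 5th, ...), then move the first 2 characters to the end (rotate left by 2).
On "glacierk" that produces "irga".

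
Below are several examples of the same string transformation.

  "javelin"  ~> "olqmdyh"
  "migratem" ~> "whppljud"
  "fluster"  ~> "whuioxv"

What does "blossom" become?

The rule is to shift every letter 3 places forward in the alphabet (wrapping around), then move the last 3 characters to the front (rotate right by 3).
On "blossom": the first step gives "eorvvrp", and the second then gives "vrpeorv".
(Check on "javelin": → "mdyholq" → "olqmdyh" ✓)

vrpeorv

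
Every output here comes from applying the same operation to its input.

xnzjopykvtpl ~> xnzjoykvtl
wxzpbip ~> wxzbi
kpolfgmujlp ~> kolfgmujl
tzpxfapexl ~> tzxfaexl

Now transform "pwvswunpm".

wvswunm

Each output is the input with this applied: remove every "p".
Doing the same to "pwvswunpm": "wvswunm".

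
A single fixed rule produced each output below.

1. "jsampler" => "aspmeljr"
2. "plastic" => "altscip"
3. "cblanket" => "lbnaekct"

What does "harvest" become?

raevtsh

What's happening: move the first character to the end, then swap each adjacent pair of characters (1↔2, 3↔4, ...).
For "harvest" the result is "raevtsh".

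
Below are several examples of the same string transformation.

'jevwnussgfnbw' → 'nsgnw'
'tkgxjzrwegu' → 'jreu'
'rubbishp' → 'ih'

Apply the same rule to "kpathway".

ha

What's happening: delete the first 3 characters, then keep every other character starting from the second (positions 2nd, 4th, 6th, ...).
On "kpathway" that produces "ha".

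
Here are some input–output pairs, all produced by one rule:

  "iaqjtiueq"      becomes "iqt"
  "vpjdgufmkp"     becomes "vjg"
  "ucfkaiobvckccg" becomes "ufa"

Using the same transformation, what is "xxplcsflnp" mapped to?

The transformation: keep every other character starting from the first (positions 1st, 3rd, 5th, ...), then keep only the first 3 characters.
On "xxplcsflnp": the first step gives "xpcfn", and the second then gives "xpc".

xpc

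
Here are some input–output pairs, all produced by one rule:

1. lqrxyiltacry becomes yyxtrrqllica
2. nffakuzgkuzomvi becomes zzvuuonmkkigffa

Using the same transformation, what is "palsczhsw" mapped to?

What's happening: sort the characters into reverse alphabetical order.
"palsczhsw" → "zwssplhca".

zwssplhca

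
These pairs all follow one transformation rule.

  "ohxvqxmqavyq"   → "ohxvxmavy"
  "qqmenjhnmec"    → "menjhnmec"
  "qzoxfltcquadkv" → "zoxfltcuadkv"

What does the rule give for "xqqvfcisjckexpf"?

What's happening: remove every "q".
Doing the same to "xqqvfcisjckexpf": "xvfcisjckexpf".

xvfcisjckexpf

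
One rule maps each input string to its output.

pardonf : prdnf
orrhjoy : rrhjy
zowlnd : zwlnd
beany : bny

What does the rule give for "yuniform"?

The rule is to remove every vowel.
On "yuniform" that produces "ynfrm".

ynfrm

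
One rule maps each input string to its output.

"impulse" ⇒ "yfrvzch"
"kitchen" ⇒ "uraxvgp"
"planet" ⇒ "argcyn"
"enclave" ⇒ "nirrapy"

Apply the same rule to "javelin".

What's happening: move the last 3 characters to the front (rotate right by 3), then shift every letter 13 places forward in the alphabet (wrapping around) — i.e. ROT13.
On "javelin" that produces "yvawnir".

yvawnir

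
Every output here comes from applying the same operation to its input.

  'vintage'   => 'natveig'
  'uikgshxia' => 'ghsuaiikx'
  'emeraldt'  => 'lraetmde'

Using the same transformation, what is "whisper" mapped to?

ipswrhe

Rule — take characters alternately from the front and the back (1st, last, 2nd, 2nd-last, ...), then move the last 3 characters to the front (rotate right by 3).
Working it through for "whisper": intermediate "wrheips", final "ipswrhe".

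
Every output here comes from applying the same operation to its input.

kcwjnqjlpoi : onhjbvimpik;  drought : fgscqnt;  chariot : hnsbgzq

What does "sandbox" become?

The pattern: move the last 3 characters to the front (rotate right by 3), then shift every letter 1 place backward in the alphabet (wrapping around).
"sandbox" → "anwrzmc".

anwrzmc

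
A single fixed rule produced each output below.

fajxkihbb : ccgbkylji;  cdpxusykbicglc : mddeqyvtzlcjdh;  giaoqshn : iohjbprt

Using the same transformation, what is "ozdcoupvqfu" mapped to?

gvpaedpvqwr

Looking at the pairs, the operation is to move the last 2 characters to the front (rotate right by 2), then shift every letter 1 place forward in the alphabet (wrapping around).
On "ozdcoupvqfu": the first step gives "fuozdcoupvq", and the second then gives "gvpaedpvqwr".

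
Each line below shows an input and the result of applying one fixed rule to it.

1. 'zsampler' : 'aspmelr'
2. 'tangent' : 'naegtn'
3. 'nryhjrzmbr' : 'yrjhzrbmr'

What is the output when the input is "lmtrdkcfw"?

tmdrckwf

The transformation: delete the first character, then swap each adjacent pair of characters (1↔2, 3↔4, ...).
On "lmtrdkcfw": the first step gives "mtrdkcfw", and the second then gives "tmdrckwf".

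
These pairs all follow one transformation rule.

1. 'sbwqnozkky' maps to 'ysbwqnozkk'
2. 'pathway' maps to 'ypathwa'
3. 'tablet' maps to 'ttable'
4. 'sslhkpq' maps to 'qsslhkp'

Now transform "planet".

tplane

Rule — move the last character to the front.
Applying that to "planet" gives "tplane".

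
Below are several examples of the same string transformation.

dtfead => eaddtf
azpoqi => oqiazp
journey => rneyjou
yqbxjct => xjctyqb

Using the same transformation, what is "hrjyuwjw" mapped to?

The transformation: move the first 3 characters to the end (rotate left by 3).
For "hrjyuwjw" the result is "yuwjwhrj".

yuwjwhrj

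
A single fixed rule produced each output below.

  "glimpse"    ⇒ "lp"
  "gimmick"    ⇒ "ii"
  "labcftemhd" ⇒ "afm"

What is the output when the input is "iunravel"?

The rule is to keep one character in every 3, starting at position 2 (positions 2nd, 5th, 8th, ...).
"iunravel" → "ual".

ual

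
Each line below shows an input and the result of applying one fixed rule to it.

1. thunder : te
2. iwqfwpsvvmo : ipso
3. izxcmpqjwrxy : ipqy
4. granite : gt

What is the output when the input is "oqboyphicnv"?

ophv

Rule — swap each adjacent pair of characters (1↔2, 3↔4, ...), then keep one character in every 3, starting at position 2 (positions 2nd, 5th, 8th, ...).
For "oqboyphicnv", step one produces "qoobpyihncv"; step two turns that into "ophv".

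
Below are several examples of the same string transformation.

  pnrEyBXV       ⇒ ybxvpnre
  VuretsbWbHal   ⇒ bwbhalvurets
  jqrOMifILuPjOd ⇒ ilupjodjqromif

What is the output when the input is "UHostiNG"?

Rule — swap the front and back halves of the string, then convert every letter to lowercase.
Working it through for "UHostiNG": intermediate "tiNGUHos", final "tinguhos".

tinguhos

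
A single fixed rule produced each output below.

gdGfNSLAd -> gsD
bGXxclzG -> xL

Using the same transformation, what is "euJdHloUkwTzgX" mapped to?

jLKZ

The transformation: keep one character in every 3, starting at position 3 (positions 3rd, 6th, 9th, ...), then flip the case of every letter.
"euJdHloUkwTzgX" → "Jlkz" → "jLKZ".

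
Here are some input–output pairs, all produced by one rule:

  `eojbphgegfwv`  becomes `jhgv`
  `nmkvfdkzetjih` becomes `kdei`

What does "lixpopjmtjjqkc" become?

xptq

Rule — keep one character in every 3, starting at position 3 (positions 3rd, 6th, 9th, ...).
For "lixpopjmtjjqkc" the result is "xptq".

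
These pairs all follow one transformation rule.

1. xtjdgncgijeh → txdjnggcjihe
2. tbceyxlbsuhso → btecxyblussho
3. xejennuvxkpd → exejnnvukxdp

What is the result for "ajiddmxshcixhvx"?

Each output is the input with this applied: swap each adjacent pair of characters (1↔2, 3↔4, ...).
Doing the same to "ajiddmxshcixhvx": "jadimdsxchxivhx".

jadimdsxchxivhx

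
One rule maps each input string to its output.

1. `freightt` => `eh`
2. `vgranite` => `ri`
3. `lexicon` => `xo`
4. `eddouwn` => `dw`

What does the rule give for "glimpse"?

is

The pattern: keep one character in every 3, starting at position 3 (positions 3rd, 6th, 9th, ...).
For "glimpse" the result is "is".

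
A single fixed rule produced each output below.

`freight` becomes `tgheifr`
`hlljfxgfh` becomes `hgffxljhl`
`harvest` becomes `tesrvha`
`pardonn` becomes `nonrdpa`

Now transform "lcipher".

rheiplc

Rule — swap each adjacent pair of characters (1↔2, 3↔4, ...), then reverse the string.
"lcipher" → "rheiplc".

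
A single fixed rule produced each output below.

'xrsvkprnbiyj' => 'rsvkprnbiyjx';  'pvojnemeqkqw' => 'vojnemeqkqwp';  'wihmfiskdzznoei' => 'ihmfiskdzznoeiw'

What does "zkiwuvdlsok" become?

kiwuvdlsokz

The pattern: move the first character to the end.
So "zkiwuvdlsok" becomes "kiwuvdlsokz".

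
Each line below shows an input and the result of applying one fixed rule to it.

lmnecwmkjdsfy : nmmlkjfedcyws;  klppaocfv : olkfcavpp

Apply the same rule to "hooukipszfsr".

The pattern: sort the characters into reverse alphabetical order, then move the first 3 characters to the end (rotate left by 3).
Applying both steps to "hooukipszfsr": "zussrpookihf", then "srpookihfzus".

srpookihfzus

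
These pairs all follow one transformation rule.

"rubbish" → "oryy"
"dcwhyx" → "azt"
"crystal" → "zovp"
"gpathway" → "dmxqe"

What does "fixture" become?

In each case the input is transformed by: delete the last 3 characters, then shift every letter 3 places backward in the alphabet (wrapping around).
On "fixture": the first step gives "fixt", and the second then gives "cfuq".

cfuq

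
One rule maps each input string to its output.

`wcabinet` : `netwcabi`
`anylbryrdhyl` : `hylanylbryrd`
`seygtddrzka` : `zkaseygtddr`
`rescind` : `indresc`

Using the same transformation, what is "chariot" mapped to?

iotchar

Each output is the input with this applied: move the last 3 characters to the front (rotate right by 3).
Doing the same to "chariot": "iotchar".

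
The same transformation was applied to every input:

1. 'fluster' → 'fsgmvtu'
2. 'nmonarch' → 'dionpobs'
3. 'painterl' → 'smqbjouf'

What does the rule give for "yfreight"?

iuzgsfjh

Looking at the pairs, the operation is to shift every letter 1 place forward in the alphabet (wrapping around), then move the last 2 characters to the front (rotate right by 2).
"yfreight" → "zgsfjhiu" → "iuzgsfjh".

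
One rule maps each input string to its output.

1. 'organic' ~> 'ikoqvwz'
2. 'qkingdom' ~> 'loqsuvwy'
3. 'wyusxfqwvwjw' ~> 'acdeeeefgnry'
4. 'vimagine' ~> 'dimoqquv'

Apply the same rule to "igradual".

ciiloqtz

Looking at the pairs, the operation is to shift every letter 8 places forward in the alphabet (wrapping around), then sort the characters into alphabetical order.
Applying both steps to "igradual": "qozilcit", then "ciiloqtz".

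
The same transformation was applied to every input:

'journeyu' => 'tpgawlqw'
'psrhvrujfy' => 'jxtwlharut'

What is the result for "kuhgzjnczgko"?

Rule — move the first 3 characters to the end (rotate left by 3), then shift every letter 2 places forward in the alphabet (wrapping around).
"kuhgzjnczgko" → "gzjnczgkokuh" → "iblpebimqmwj".
(Check on "journeyu": → "rneyujou" → "tpgawlqw" ✓)

iblpebimqmwj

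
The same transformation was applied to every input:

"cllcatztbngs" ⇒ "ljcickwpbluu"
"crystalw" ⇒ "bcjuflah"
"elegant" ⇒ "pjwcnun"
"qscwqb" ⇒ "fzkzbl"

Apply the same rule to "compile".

yrunlxv

Looking at the pairs, the operation is to shift every letter 9 places forward in the alphabet (wrapping around), then move the first 3 characters to the end (rotate left by 3).
So "compile" becomes "yrunlxv".
(Check on "qscwqb": → "zblfzk" → "fzkzbl" ✓)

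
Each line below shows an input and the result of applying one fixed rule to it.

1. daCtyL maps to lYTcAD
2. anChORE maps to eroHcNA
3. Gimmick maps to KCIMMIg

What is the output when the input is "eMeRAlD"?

dLarEmE

Each output is the input with this applied: flip the case of every letter, then reverse the string.
On "eMeRAlD": the first step gives "EmEraLd", and the second then gives "dLarEmE".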